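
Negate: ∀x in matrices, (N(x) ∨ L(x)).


Original: ∀x (N(x) ∨ L(x))
Rule: ¬∀→∃, ¬∃→∀, negate predicate.
Negation: ∃x (¬N(x) ∧ ¬L(x))

∃x (¬N(x) ∧ ¬L(x))


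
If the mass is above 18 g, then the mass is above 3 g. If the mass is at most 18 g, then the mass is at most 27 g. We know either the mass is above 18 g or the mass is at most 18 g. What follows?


Constructive dilemma: (P → Q) ∧ (R → S), P ∨ R ⊢ Q ∨ S
Premise 1: the mass is above 18 g → the mass is above 3 g
Premise 2: the mass is at most 18 g → the mass is at most 27 g
Premise 3: the mass is above 18 g ∨ the mass is at most 18 g
Case 1: Assuming the mass is above 18 g, then by Premise 1, the mass is above 3 g.
Case 2: Assuming the mass is at most 18 g, then by Premise 2, the mass is at most 27 g.
Since one of the mass is above 18 g or the mass is at most 18 g must hold, we get the mass is above 3 g or the mass is at most 27 g.

The mass is above 3 g or the mass is at most 27 g.


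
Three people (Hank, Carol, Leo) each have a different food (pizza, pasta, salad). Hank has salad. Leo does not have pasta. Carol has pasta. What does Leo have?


From clues:
  Carol → pasta
  Hank → salad
By elimination, Leo gets the remaining.

pizza


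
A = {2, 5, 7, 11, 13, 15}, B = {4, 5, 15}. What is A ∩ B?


A = {2, 5, 7, 11, 13, 15}
B = {4, 5, 15}
Operation: intersection
Elements in both: 5, 15

{5, 15}


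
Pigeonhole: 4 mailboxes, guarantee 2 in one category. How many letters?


Pigeonhole: to guarantee k in one of n categories, need (k-1)×n + 1.
k = 2, n = 4
Minimum = (2-1) × 4 + 1 = 1 × 4 + 1

5


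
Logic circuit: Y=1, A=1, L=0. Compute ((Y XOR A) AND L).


Y XOR A = 1^1 = 0
0 AND 0 = 0

0


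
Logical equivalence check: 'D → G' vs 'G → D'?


Expression 1: D → G
Expression 2: G → D
Truth table (D G | Expr1 Expr2):
  T T |   T     T
  T F |   F     T   ← differ
  F T |   T     F   ← differ
  F F |   T     T
Counterexample: D=T, G=F gives Expr1 = F but Expr2 = T, so the expressions are NOT logically equivalent.

No


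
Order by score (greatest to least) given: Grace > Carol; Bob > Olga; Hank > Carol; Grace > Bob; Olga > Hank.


Constraints: Grace > Carol; Bob > Olga; Hank > Carol; Grace > Bob; Olga > Hank
Method: at each step, the next-highest is the one remaining person who never appears on the smaller side of a constraint between remaining people.
  Step 1: remaining {Bob, Carol, Olga, Grace, Hank}; on the smaller side: {Bob, Carol, Olga, Hank} → Grace is next (Grace > Carol; Grace > Bob).
  Step 2: remaining {Bob, Carol, Olga, Hank}; on the smaller side: {Carol, Olga, Hank} → Bob is next (Bob > Olga).
  Step 3: remaining {Carol, Olga, Hank}; on the smaller side: {Carol, Hank} → Olga is next (Olga > Hank).
  Step 4: remaining {Carol, Hank}; on the smaller side: {Carol} → Hank is next (Hank > Carol).
  Step 5: only Carol remains → lowest.
Final ranking (highest to lowest):

Grace > Bob > Olga > Hank > Carol


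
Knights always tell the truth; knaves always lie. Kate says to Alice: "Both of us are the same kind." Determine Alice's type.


Kate says: "Both of us are the same kind."
Case 1: Kate is a Knight (truth-teller)
  Statement is true → they ARE the same → Alice is also a Knight
Case 2: Kate is a Knave (liar)
  Statement is false → they are NOT the same → Alice is a Knight
In both cases, Alice is a Knight.

Knight


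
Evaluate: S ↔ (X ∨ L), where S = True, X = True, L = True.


S = True, X = True, L = True
Step 1: X ∨ L = True OR True = True
Step 2: S ↔ (True): true when both sides have same truth value.
Result: True ↔ True = True

True


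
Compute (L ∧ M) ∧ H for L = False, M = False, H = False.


L = False, M = False, H = False
Step 1: L ∧ M = False AND False = False
Step 2: False ∧ H = False AND False = False
AND is true only when ALL operands are true.

False


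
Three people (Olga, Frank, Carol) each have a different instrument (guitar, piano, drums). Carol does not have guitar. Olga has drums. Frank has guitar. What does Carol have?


From clues:
  Olga → drums
  Frank → guitar
By elimination, Carol gets the remaining.

piano


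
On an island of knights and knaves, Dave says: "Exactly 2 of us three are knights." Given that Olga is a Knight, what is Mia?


Dave claims exactly 2 knights among Dave, Olga, Mia.
Given: Olga is a Knight.

Case 1: Dave is a Knight (tells truth)
  Then exactly 2 of the three are knights.
  Counting Dave, Olga: 2 knight(s) so far. Need 0 more → Mia = Knave.
Case 2: Dave is a Knave (lies)
  Then the count is NOT 2.
  If Mia = Knight, count = 2 = 2 → claim would be true, contradicts lie.
  If Mia = Knave, count = 1 ≠ 2 → lie confirmed ✓

Mia is a Knave.

Knave


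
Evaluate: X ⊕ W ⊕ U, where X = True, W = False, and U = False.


X = True, W = False, U = False
Step 1: X ⊕ W = True XOR False = True
Step 2: True ⊕ U = True XOR False = True
XOR is true when an odd number of operands are true.

True


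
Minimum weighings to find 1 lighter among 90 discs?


Each weighing has 3 outcomes (left heavy / balance / right heavy), so k weighings distinguish at most 3^k cases; splitting into three near-equal groups achieves this.
Need 3^k ≥ 90: 3^4 = 81 < 90 ≤ 3^5 = 243
k = ⌈log₃(90)⌉ = 5

5


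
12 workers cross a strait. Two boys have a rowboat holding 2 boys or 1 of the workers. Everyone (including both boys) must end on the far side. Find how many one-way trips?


Per crossing of one of the workers: boys→, one←, one of the workers→, one← = 4 trips
12 × 4 = 48, + 1 final boys→ = 49
Minimum trips = 49

49


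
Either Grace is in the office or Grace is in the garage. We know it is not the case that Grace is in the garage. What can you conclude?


Disjunctive syllogism: P ∨ Q, ¬P ⊢ Q
Disjunction: Grace is in the office ∨ Grace is in the garage
We know it is not the case that Grace is in the garage.
By disjunctive syllogism, the other disjunct must be true.

Grace is in the office


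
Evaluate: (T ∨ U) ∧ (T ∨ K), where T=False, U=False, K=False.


T = False, U = False, K = False
Expression: (T ∨ U) ∧ (T ∨ K)
Step 1: T ∨ U = False OR False = False
Step 2: T ∨ K = False OR False = False
Step 3: (False) ∧ (False) = False AND False = False

False


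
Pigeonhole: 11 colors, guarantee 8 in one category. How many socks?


Pigeonhole: to guarantee k in one of n categories, need (k-1)×n + 1.
k = 8, n = 11
Minimum = (8-1) × 11 + 1 = 7 × 11 + 1

78


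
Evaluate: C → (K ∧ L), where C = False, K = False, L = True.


C = False, K = False, L = True
Step 1: K ∧ L = False AND True = False
Step 2: C → (False): false only when C=True and consequent=False.
Result: True

True


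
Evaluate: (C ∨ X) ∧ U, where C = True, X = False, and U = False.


C = True, X = False, U = False
Step 1: C ∨ X = True OR False = True
Step 2: True ∧ U = True AND False = False
OR is true when at least one operand is true; AND requires both.

False


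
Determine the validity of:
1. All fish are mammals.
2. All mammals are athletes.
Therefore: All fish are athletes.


Premise 1: All fish are mammals.
Premise 2: All mammals are athletes.
Conclusion: All fish are athletes.
Barbara syllogism (AAA-1): All A are B, All B are C → All A are C.
Middle term (mammals) distributed in premise 2.

Valid


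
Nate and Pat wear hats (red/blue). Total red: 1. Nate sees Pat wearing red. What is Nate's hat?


Total red = 1, Pat = red
Red accounted for: 1
Remaining for Nate: 0
Nate's hat is blue.

blue


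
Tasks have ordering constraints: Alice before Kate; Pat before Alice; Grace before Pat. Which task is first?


Constraints: Alice before Kate; Pat before Alice; Grace before Pat
The first task can have nothing scheduled before it, so it must never appear on the right of a 'before'.
Tasks appearing after some 'before': Kate, Alice, Pat.
The only task not in that list is Grace → it is first.

Grace


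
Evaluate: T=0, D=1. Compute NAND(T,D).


T AND D = 0
NOT(0) = 1

1


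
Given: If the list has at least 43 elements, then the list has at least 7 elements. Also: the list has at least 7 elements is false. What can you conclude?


Modus tollens: P → Q, ¬Q ⊢ ¬P
P: the list has at least 43 elements
Q: the list has at least 7 elements
We have P → Q and Q is false.
By modus tollens, P must be false.

It is not the case that the list has at least 43 elements


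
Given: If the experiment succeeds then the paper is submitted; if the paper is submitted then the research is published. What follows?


Hypothetical syllogism: P → Q, Q → R ⊢ P → R
Premise 1: the experiment succeeds → the paper is submitted
Premise 2: the paper is submitted → the research is published
Chain the implications: the middle term (the paper is submitted) links the two.
Conclusion: If the experiment succeeds, then the research is published.

If the experiment succeeds, then the research is published.


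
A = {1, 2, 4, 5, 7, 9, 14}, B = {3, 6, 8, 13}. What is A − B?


A = {1, 2, 4, 5, 7, 9, 14}
B = {3, 6, 8, 13}
Operation: difference A − B
In A but not B: 1, 2, 4, 5, 7, 9, 14

{1, 2, 4, 5, 7, 9, 14}


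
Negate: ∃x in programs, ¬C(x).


Original: ∃x ¬C(x)
Rule: ¬∀→∃, ¬∃→∀, negate predicate.
Negation: ∀x C(x)

∀x C(x)


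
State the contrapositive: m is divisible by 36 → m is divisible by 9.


Original: If m is divisible by 36, then m is divisible by 9
Contrapositive: If ¬Q, then ¬P
Negate Q: not (m is divisible by 9)
Negate P: not (m is divisible by 36)

If not (m is divisible by 9), then not (m is divisible by 36).


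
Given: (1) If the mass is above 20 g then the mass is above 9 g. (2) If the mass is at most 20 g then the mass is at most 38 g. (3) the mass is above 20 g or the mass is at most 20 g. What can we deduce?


Constructive dilemma: (P → Q) ∧ (R → S), P ∨ R ⊢ Q ∨ S
Premise 1: the mass is above 20 g → the mass is above 9 g
Premise 2: the mass is at most 20 g → the mass is at most 38 g
Premise 3: the mass is above 20 g ∨ the mass is at most 20 g
Case 1: Assuming the mass is above 20 g, then by Premise 1, the mass is above 9 g.
Case 2: Assuming the mass is at most 20 g, then by Premise 2, the mass is at most 38 g.
Since one of the mass is above 20 g or the mass is at most 20 g must hold, we get the mass is above 9 g or the mass is at most 38 g.

The mass is above 9 g or the mass is at most 38 g.


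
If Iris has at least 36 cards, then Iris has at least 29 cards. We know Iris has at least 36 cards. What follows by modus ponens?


Modus ponens: P → Q, P ⊢ Q
P: Iris has at least 36 cards
Q: Iris has at least 29 cards
We have P → Q and P is true.
By modus ponens, Q must be true.

Iris has at least 29 cards


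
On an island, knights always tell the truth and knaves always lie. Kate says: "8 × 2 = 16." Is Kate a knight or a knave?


Statement: "8 × 2 = 16."
Actual: 8 × 2 = 16
Claimed: 16
Statement is TRUE → Kate tells the truth → Knight

Knight


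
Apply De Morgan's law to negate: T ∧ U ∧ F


De Morgan's law: ¬(P ∧ Q ∧ R) ≡ ¬P ∨ ¬Q ∨ ¬R
¬(T ∧ U ∧ F) = ¬T ∨ ¬U ∨ ¬F

¬T ∨ ¬U ∨ ¬F


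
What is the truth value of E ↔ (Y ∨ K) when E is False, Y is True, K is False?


E = False, Y = True, K = False
Step 1: Y ∨ K = True OR False = True
Step 2: E ↔ (True): true when both sides have same truth value.
Result: False ↔ True = False

False


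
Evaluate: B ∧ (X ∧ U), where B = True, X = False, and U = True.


B = True, X = False, U = True
Step 1: X ∧ U = False AND True = False
Step 2: B ∧ False = True AND False = False
AND is true only when ALL operands are true.

False


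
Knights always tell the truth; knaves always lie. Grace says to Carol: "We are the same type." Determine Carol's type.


Grace says: "We are the same type."
Case 1: Grace is a Knight (truth-teller)
  Statement is true → they ARE the same → Carol is also a Knight
Case 2: Grace is a Knave (liar)
  Statement is false → they are NOT the same → Carol is a Knight
In both cases, Carol is a Knight.

Knight


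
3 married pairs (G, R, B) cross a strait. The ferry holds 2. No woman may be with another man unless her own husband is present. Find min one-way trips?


Label couples G, R, B (H = husband, W = wife).
Counting alone: 6 people, the ferry carries 2 and someone must bring it back, so each round trip nets at most +1 on the far side until the last crossing → at least 9 trips. The jealousy constraint makes 9 impossible; the shortest valid schedule has 11:
1. WG+WR →  (far: WG,WR; near: HG,HR,HB,WB)
2. WG ←       (far: WR; near: HG,HR,HB,WG,WB)
3. WG+WB →  (far: WG,WR,WB; near: HG,HR,HB)
4. WG ←       (far: WR,WB; near: HG,HR,HB,WG)
5. HR+HB →  (far: HR,WR,HB,WB; near: HG,WG)
6. HR+WR ←  (far: HB,WB; near: HG,WG,HR,WR)
7. HG+HR →  (far: HG,HR,HB,WB; near: WG,WR)
8. WB ←       (far: HG,HR,HB; near: WG,WR,WB)
9. WG+WR →  (far: HG,WG,HR,WR,HB; near: WB)
10. HB ←      (far: HG,WG,HR,WR; near: HB,WB)
11. HB+WB → (far: all six; near: empty)
In every state each wife is either with her husband or with no other man.
Minimum trips = 11

11


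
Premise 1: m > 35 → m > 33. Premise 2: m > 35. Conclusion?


Modus ponens: P → Q, P ⊢ Q
P: m > 35
Q: m > 33
We have P → Q and P is true.
By modus ponens, Q must be true.

m > 33


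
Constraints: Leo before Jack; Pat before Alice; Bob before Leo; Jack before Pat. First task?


Constraints: Leo before Jack; Pat before Alice; Bob before Leo; Jack before Pat
The first task can have nothing scheduled before it, so it must never appear on the right of a 'before'.
Tasks appearing after some 'before': Jack, Alice, Leo, Pat.
The only task not in that list is Bob → it is first.

Bob


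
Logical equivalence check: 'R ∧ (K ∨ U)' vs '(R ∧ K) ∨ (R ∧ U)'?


Expression 1: R ∧ (K ∨ U)
Expression 2: (R ∧ K) ∨ (R ∧ U)
Truth table (R K U | Expr1 Expr2):
  T T T |   T     T
  T T F |   T     T
  T F T |   T     T
  T F F |   F     F
  F T T |   F     F
  F T F |   F     F
  F F T |   F     F
  F F F |   F     F
All 8 rows agree, so the expressions are logically equivalent.

Yes


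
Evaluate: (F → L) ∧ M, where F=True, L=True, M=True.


F = True, L = True, M = True
Expression: (F → L) ∧ M
Step 1: F → L = True → True (false only if F=True, L=False) = True
Step 2: (True) ∧ M = True AND True = True

True


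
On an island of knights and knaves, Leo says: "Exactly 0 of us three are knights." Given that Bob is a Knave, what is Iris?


Leo claims exactly 0 knights among Leo, Bob, Iris.
Given: Bob is a Knave.

Case 1: Leo is a Knight (tells truth)
  Then exactly 0 of the three are knights.
  Counting Leo, Bob: 1 knight(s) so far. Need -1 more → impossible.
Case 2: Leo is a Knave (lies)
  Then the count is NOT 0.
  If Iris = Knave, count = 0 = 0 → claim would be true, contradicts lie.
  If Iris = Knight, count = 1 ≠ 0 → lie confirmed ✓

Iris is a Knight.

Knight


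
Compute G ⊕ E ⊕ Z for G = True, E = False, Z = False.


G = True, E = False, Z = False
Step 1: G ⊕ E = True XOR False = True
Step 2: True ⊕ Z = True XOR False = True
XOR is true when an odd number of operands are true.

True


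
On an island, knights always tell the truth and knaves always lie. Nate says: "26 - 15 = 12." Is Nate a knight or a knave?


Statement: "26 - 15 = 12."
Actual: 26 - 15 = 11
Claimed: 12
Statement is FALSE → Nate lies → Knave

Knave


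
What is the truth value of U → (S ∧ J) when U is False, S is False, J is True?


U = False, S = False, J = True
Step 1: S ∧ J = False AND True = False
Step 2: U → (False): false only when U=True and consequent=False.
Result: True

True


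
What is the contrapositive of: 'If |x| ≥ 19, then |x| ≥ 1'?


Original: If |x| ≥ 19, then |x| ≥ 1
Contrapositive: If ¬Q, then ¬P
Negate Q: not (|x| ≥ 1)
Negate P: not (|x| ≥ 19)

If not (|x| ≥ 1), then not (|x| ≥ 19).


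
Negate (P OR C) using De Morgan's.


De Morgan's law: ¬(P ∨ Q) ≡ ¬P ∧ ¬Q
¬(P ∨ C) = ¬P ∧ ¬C

¬P ∧ ¬C


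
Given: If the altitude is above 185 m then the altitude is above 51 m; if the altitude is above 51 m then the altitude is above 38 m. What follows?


Hypothetical syllogism: P → Q, Q → R ⊢ P → R
Premise 1: the altitude is above 185 m → the altitude is above 51 m
Premise 2: the altitude is above 51 m → the altitude is above 38 m
Chain the implications: the middle term (the altitude is above 51 m) links the two.
Conclusion: If the altitude is above 185 m, then the altitude is above 38 m.

If the altitude is above 185 m, then the altitude is above 38 m.


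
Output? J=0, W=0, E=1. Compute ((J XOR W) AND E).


J XOR W = 0^0 = 0
0 AND 1 = 0

0


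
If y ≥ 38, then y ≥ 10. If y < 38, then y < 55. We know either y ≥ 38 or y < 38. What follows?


Constructive dilemma: (P → Q) ∧ (R → S), P ∨ R ⊢ Q ∨ S
Premise 1: y ≥ 38 → y ≥ 10
Premise 2: y < 38 → y < 55
Premise 3: y ≥ 38 ∨ y < 38
Case 1: Assuming y ≥ 38, then by Premise 1, y ≥ 10.
Case 2: Assuming y < 38, then by Premise 2, y < 55.
Since one of y ≥ 38 or y < 38 must hold, we get y ≥ 10 or y < 55.

y ≥ 10 or y < 55.


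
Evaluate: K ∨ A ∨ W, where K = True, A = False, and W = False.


K = True, A = False, W = False
Step 1: K ∨ A = True OR False = True
Step 2: True ∨ W = True OR False = True
OR is true when at least one operand is true.

True


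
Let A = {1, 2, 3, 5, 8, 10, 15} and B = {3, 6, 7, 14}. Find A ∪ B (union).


A = {1, 2, 3, 5, 8, 10, 15}
B = {3, 6, 7, 14}
Operation: union
All elements combined: 1, 2, 3, 5, 6, 7, 8, 10, 14, 15

{1, 2, 3, 5, 6, 7, 8, 10, 14, 15}


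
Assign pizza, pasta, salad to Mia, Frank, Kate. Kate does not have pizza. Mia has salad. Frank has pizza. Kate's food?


From clues:
  Frank → pizza
  Mia → salad
By elimination, Kate gets the remaining.

pasta


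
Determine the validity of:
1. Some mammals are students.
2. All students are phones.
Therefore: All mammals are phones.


Premise 1: Some mammals are students.
Premise 2: All students are phones.
Conclusion: All mammals are phones.
Fallacy: illicit minor. The minor term (mammals) is distributed in the conclusion ('All mammals ...') but undistributed in its premise ('Some mammals are students' doesn't cover all mammals).
Only 'Some mammals are phones' follows, not 'All'.

Invalid


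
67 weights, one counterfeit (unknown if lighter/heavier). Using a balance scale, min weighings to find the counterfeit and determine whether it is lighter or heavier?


Let n = 67. 134 possibilities (n weights × lighter/heavier); each weighing has 3 outcomes.
Bound for k weighings: say the first weighing puts j weights on each pan. If it tips, the 2j weighed weights remain suspects (each with a known direction) and k-1 weighings give 3^(k-1) outcomes; 3^(k-1) is odd, so 2j ≤ 3^(k-1) - 1. If it balances, the n - 2j unweighed weights remain with direction unknown: 2(n - 2j) ≤ 3^(k-1) - 1 by the same parity argument. Adding, n ≤ (3^(k-1) - 1) + (3^(k-1) - 1)/2 = (3^k - 3)/2, and the classical three-group strategy achieves this (3 weights in 2 weighings, 12 in 3, 39 in 4, 120 in 5).
So we need the smallest k with (3^k - 3)/2 ≥ 67.
k = 4: (3^4 - 3)/2 = 39 < 67 ✗
k = 5: (3^5 - 3)/2 = 120 ≥ 67 ✓

5


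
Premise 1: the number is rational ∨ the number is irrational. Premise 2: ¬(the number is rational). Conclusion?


Disjunctive syllogism: P ∨ Q, ¬P ⊢ Q
Disjunction: the number is rational ∨ the number is irrational
We know it is not the case that the number is rational.
By disjunctive syllogism, the other disjunct must be true.

The number is irrational


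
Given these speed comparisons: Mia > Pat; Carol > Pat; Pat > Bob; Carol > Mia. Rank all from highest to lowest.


Constraints: Mia > Pat; Carol > Pat; Pat > Bob; Carol > Mia
Method: at each step, the next-highest is the one remaining person who never appears on the smaller side of a constraint between remaining people.
  Step 1: remaining {Pat, Carol, Mia, Bob}; on the smaller side: {Pat, Mia, Bob} → Carol is next (Carol > Pat; Carol > Mia).
  Step 2: remaining {Pat, Mia, Bob}; on the smaller side: {Pat, Bob} → Mia is next (Mia > Pat).
  Step 3: remaining {Pat, Bob}; on the smaller side: {Bob} → Pat is next (Pat > Bob).
  Step 4: only Bob remains → lowest.
Final ranking (highest to lowest):

Carol > Mia > Pat > Bob


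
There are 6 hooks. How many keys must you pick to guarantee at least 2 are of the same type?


Pigeonhole: to guarantee k in one of n categories, need (k-1)×n + 1.
k = 2, n = 6
Minimum = (2-1) × 6 + 1 = 1 × 6 + 1

7


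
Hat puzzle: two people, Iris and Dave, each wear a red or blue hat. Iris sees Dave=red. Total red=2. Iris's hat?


Total red = 2, Dave = red
Red accounted for: 1
Remaining for Iris: 1
Iris's hat is red.

red


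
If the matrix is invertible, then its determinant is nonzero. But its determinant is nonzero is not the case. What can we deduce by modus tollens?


Modus tollens: P → Q, ¬Q ⊢ ¬P
P: the matrix is invertible
Q: its determinant is nonzero
We have P → Q and Q is false.
By modus tollens, P must be false.

It is not the case that the matrix is invertible


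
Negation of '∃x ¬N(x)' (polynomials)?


Original: ∃x ¬N(x)
Rule: ¬∀→∃, ¬∃→∀, negate predicate.
Negation: ∀x N(x)

∀x N(x)


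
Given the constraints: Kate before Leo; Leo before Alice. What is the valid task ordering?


Constraints: Kate before Leo; Leo before Alice
Method: repeatedly schedule the remaining task that has no remaining task required before it.
  Step 1: remaining {Alice, Kate, Leo}; every task except Kate still has a predecessor pending → schedule Kate.
  Step 2: remaining {Alice, Leo}; every task except Leo still has a predecessor pending → schedule Leo.
  Step 3: only Alice remains → schedule Alice.
Resulting order:

Kate → Leo → Alice


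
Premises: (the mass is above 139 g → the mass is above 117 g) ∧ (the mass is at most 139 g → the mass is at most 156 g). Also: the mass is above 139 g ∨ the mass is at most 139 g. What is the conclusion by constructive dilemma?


Constructive dilemma: (P → Q) ∧ (R → S), P ∨ R ⊢ Q ∨ S
Premise 1: the mass is above 139 g → the mass is above 117 g
Premise 2: the mass is at most 139 g → the mass is at most 156 g
Premise 3: the mass is above 139 g ∨ the mass is at most 139 g
Case 1: Assuming the mass is above 139 g, then by Premise 1, the mass is above 117 g.
Case 2: Assuming the mass is at most 139 g, then by Premise 2, the mass is at most 156 g.
Since one of the mass is above 139 g or the mass is at most 139 g must hold, we get the mass is above 117 g or the mass is at most 156 g.

The mass is above 117 g or the mass is at most 156 g.


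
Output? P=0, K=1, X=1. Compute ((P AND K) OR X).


P AND K = 0&1 = 0
0 OR 1 = 1

1


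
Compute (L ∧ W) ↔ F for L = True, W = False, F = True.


L = True, W = False, F = True
Step 1: L ∧ W = True AND False = False
Step 2: (False) ↔ F: true when both sides have same truth value.
Result: False ↔ True = False

False


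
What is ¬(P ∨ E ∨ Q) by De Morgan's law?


De Morgan's law: ¬(P ∨ Q ∨ R) ≡ ¬P ∧ ¬Q ∧ ¬R
¬(P ∨ E ∨ Q) = ¬P ∧ ¬E ∧ ¬Q

¬P ∧ ¬E ∧ ¬Q


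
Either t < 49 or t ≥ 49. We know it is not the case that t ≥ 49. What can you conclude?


Disjunctive syllogism: P ∨ Q, ¬P ⊢ Q
Disjunction: t < 49 ∨ t ≥ 49
We know it is not the case that t ≥ 49.
By disjunctive syllogism, the other disjunct must be true.

t < 49


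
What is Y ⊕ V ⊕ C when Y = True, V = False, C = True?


Y = True, V = False, C = True
Step 1: Y ⊕ V = True XOR False = True
Step 2: True ⊕ C = True XOR True = False
XOR is true when an odd number of operands are true.

False


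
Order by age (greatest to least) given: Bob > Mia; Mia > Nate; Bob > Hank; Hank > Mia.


Constraints: Bob > Mia; Mia > Nate; Bob > Hank; Hank > Mia
Method: at each step, the next-highest is the one remaining person who never appears on the smaller side of a constraint between remaining people.
  Step 1: remaining {Mia, Bob, Nate, Hank}; on the smaller side: {Mia, Nate, Hank} → Bob is next (Bob > Mia; Bob > Hank).
  Step 2: remaining {Mia, Nate, Hank}; on the smaller side: {Mia, Nate} → Hank is next (Hank > Mia).
  Step 3: remaining {Mia, Nate}; on the smaller side: {Nate} → Mia is next (Mia > Nate).
  Step 4: only Nate remains → lowest.
Final ranking (highest to lowest):

Bob > Hank > Mia > Nate


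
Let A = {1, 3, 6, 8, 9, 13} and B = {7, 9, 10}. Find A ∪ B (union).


A = {1, 3, 6, 8, 9, 13}
B = {7, 9, 10}
Operation: union
All elements combined: 1, 3, 6, 7, 8, 9, 10, 13

{1, 3, 6, 7, 8, 9, 10, 13}


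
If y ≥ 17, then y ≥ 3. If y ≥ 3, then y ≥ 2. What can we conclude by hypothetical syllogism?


Hypothetical syllogism: P → Q, Q → R ⊢ P → R
Premise 1: y ≥ 17 → y ≥ 3
Premise 2: y ≥ 3 → y ≥ 2
Chain the implications: the middle term (y ≥ 3) links the two.
Conclusion: If y ≥ 17, then y ≥ 2.

If y ≥ 17, then y ≥ 2.


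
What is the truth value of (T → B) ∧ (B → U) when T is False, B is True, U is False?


T = False, B = True, U = False
Step 1: T → B is false only when T=True and B=False. Result: True
Step 2: B → U is false only when B=True and U=False. Result: False
Step 3: True ∧ False = False

False


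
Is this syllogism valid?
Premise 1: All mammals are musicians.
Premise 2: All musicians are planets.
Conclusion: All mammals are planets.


Premise 1: All mammals are musicians.
Premise 2: All musicians are planets.
Conclusion: All mammals are planets.
Barbara syllogism (AAA-1): All A are B, All B are C → All A are C.
Middle term (musicians) distributed in premise 2.

Valid


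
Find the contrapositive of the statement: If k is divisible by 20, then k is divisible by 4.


Original: If k is divisible by 20, then k is divisible by 4
Contrapositive: If ¬Q, then ¬P
Negate Q: not (k is divisible by 4)
Negate P: not (k is divisible by 20)

If not (k is divisible by 4), then not (k is divisible by 20).


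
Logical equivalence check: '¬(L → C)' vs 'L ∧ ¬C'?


Expression 1: ¬(L → C)
Expression 2: L ∧ ¬C
Truth table (L C | Expr1 Expr2):
  T T |   F     F
  T F |   T     T
  F T |   F     F
  F F |   F     F
All 4 rows agree, so the expressions are logically equivalent.

Yes


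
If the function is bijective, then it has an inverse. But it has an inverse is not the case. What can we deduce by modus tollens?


Modus tollens: P → Q, ¬Q ⊢ ¬P
P: the function is bijective
Q: it has an inverse
We have P → Q and Q is false.
By modus tollens, P must be false.

It is not the case that the function is bijective


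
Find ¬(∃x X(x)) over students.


Original: ∃x X(x)
Rule: ¬∀→∃, ¬∃→∀, negate predicate.
Negation: ∀x ¬X(x)

∀x ¬X(x)


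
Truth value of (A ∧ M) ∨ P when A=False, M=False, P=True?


A = False, M = False, P = True
Expression: (A ∧ M) ∨ P
Step 1: A ∧ M = False AND False = False
Step 2: (False) ∨ P = False OR True = True

True


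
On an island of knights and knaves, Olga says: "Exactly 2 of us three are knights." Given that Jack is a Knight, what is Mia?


Olga claims exactly 2 knights among Olga, Jack, Mia.
Given: Jack is a Knight.

Case 1: Olga is a Knight (tells truth)
  Then exactly 2 of the three are knights.
  Counting Olga, Jack: 2 knight(s) so far. Need 0 more → Mia = Knave.
Case 2: Olga is a Knave (lies)
  Then the count is NOT 2.
  If Mia = Knight, count = 2 = 2 → claim would be true, contradicts lie.
  If Mia = Knave, count = 1 ≠ 2 → lie confirmed ✓

Mia is a Knave.

Knave


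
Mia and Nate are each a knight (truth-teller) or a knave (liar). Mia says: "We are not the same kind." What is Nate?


Mia says: "We are not the same kind."
Case 1: Mia is a Knight (truth-teller)
  Statement is true → they ARE different → Nate is a Knave
Case 2: Mia is a Knave (liar)
  Statement is false → they are NOT different → Nate is a Knave
In both cases, Nate is a Knave.

Knave


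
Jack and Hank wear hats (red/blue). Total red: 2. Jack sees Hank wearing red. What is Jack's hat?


Total red = 2, Hank = red
Red accounted for: 1
Remaining for Jack: 1
Jack's hat is red.

red


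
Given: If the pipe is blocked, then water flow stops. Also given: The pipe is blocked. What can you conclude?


Modus ponens: P → Q, P ⊢ Q
P: the pipe is blocked
Q: water flow stops
We have P → Q and P is true.
By modus ponens, Q must be true.

Water flow stops


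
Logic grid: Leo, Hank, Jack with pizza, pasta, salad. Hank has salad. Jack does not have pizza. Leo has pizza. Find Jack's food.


From clues:
  Hank → salad
  Leo → pizza
By elimination, Jack gets the remaining.

pasta


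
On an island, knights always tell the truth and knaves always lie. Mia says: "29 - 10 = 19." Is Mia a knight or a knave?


Statement: "29 - 10 = 19."
Actual: 29 - 10 = 19
Claimed: 19
Statement is TRUE → Mia tells the truth → Knight

Knight


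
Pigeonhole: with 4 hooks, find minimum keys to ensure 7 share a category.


Pigeonhole: to guarantee k in one of n categories, need (k-1)×n + 1.
k = 7, n = 4
Minimum = (7-1) × 4 + 1 = 6 × 4 + 1

25


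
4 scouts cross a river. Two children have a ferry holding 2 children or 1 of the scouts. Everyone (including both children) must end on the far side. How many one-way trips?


Per crossing of one of the scouts: children→, one←, one of the scouts→, one← = 4 trips
4 × 4 = 16, + 1 final children→ = 17
Minimum trips = 17

17


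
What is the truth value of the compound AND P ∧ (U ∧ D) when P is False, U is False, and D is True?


P = False, U = False, D = True
Step 1: U ∧ D = False AND True = False
Step 2: P ∧ False = False AND False = False
AND is true only when ALL operands are true.

False


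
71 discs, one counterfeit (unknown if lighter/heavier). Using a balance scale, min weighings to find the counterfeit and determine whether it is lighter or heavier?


Let n = 71. 142 possibilities (n discs × lighter/heavier); each weighing has 3 outcomes.
Bound for k weighings: say the first weighing puts j discs on each pan. If it tips, the 2j weighed discs remain suspects (each with a known direction) and k-1 weighings give 3^(k-1) outcomes; 3^(k-1) is odd, so 2j ≤ 3^(k-1) - 1. If it balances, the n - 2j unweighed discs remain with direction unknown: 2(n - 2j) ≤ 3^(k-1) - 1 by the same parity argument. Adding, n ≤ (3^(k-1) - 1) + (3^(k-1) - 1)/2 = (3^k - 3)/2, and the classical three-group strategy achieves this (3 discs in 2 weighings, 12 in 3, 39 in 4, 120 in 5).
So we need the smallest k with (3^k - 3)/2 ≥ 71.
k = 4: (3^4 - 3)/2 = 39 < 71 ✗
k = 5: (3^5 - 3)/2 = 120 ≥ 71 ✓

5


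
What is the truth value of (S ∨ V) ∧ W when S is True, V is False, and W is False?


S = True, V = False, W = False
Step 1: S ∨ V = True OR False = True
Step 2: True ∧ W = True AND False = False
OR is true when at least one operand is true; AND requires both.

False


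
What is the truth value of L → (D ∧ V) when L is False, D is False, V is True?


L = False, D = False, V = True
Step 1: D ∧ V = False AND True = False
Step 2: L → (False): false only when L=True and consequent=False.
Result: True

True


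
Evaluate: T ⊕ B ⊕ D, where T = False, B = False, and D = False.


T = False, B = False, D = False
Step 1: T ⊕ B = False XOR False = False
Step 2: False ⊕ D = False XOR False = False
XOR is true when an odd number of operands are true.

False


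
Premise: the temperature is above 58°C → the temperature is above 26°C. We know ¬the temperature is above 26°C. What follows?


Modus tollens: P → Q, ¬Q ⊢ ¬P
P: the temperature is above 58°C
Q: the temperature is above 26°C
We have P → Q and Q is false.
By modus tollens, P must be false.

It is not the case that the temperature is above 58°C


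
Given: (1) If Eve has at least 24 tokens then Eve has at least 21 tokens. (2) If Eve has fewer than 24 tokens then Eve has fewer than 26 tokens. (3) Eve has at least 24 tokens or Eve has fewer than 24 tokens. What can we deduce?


Constructive dilemma: (P → Q) ∧ (R → S), P ∨ R ⊢ Q ∨ S
Premise 1: Eve has at least 24 tokens → Eve has at least 21 tokens
Premise 2: Eve has fewer than 24 tokens → Eve has fewer than 26 tokens
Premise 3: Eve has at least 24 tokens ∨ Eve has fewer than 24 tokens
Case 1: Assuming Eve has at least 24 tokens, then by Premise 1, Eve has at least 21 tokens.
Case 2: Assuming Eve has fewer than 24 tokens, then by Premise 2, Eve has fewer than 26 tokens.
Since one of Eve has at least 24 tokens or Eve has fewer than 24 tokens must hold, we get Eve has at least 21 tokens or Eve has fewer than 26 tokens.

Eve has at least 21 tokens or Eve has fewer than 26 tokens.


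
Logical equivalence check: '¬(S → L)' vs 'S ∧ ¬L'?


Expression 1: ¬(S → L)
Expression 2: S ∧ ¬L
Truth table (S L | Expr1 Expr2):
  T T |   F     F
  T F |   T     T
  F T |   F     F
  F F |   F     F
All 4 rows agree, so the expressions are logically equivalent.

Yes


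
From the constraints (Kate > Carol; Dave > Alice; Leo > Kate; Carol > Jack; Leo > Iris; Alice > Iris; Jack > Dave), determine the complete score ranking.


Constraints: Kate > Carol; Dave > Alice; Leo > Kate; Carol > Jack; Leo > Iris; Alice > Iris; Jack > Dave
Method: at each step, the next-highest is the one remaining person who never appears on the smaller side of a constraint between remaining people.
  Step 1: remaining {Iris, Jack, Carol, Dave, Leo, Kate, Alice}; on the smaller side: {Iris, Jack, Carol, Dave, Kate, Alice} → Leo is next (Leo > Kate; Leo > Iris).
  Step 2: remaining {Iris, Jack, Carol, Dave, Kate, Alice}; on the smaller side: {Iris, Jack, Carol, Dave, Alice} → Kate is next (Kate > Carol).
  Step 3: remaining {Iris, Jack, Carol, Dave, Alice}; on the smaller side: {Iris, Jack, Dave, Alice} → Carol is next (Carol > Jack).
  Step 4: remaining {Iris, Jack, Dave, Alice}; on the smaller side: {Iris, Dave, Alice} → Jack is next (Jack > Dave).
  Step 5: remaining {Iris, Dave, Alice}; on the smaller side: {Iris, Alice} → Dave is next (Dave > Alice).
  Step 6: remaining {Iris, Alice}; on the smaller side: {Iris} → Alice is next (Alice > Iris).
  Step 7: only Iris remains → lowest.
Final ranking (highest to lowest):

Leo > Kate > Carol > Jack > Dave > Alice > Iris


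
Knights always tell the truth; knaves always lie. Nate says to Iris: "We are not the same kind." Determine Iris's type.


Nate says: "We are not the same kind."
Case 1: Nate is a Knight (truth-teller)
  Statement is true → they ARE different → Iris is a Knave
Case 2: Nate is a Knave (liar)
  Statement is false → they are NOT different → Iris is a Knave
In both cases, Iris is a Knave.

Knave


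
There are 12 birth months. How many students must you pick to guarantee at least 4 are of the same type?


Pigeonhole: to guarantee k in one of n categories, need (k-1)×n + 1.
k = 4, n = 12
Minimum = (4-1) × 12 + 1 = 3 × 12 + 1

37


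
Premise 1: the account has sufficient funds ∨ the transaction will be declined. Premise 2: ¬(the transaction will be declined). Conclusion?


Disjunctive syllogism: P ∨ Q, ¬P ⊢ Q
Disjunction: the account has sufficient funds ∨ the transaction will be declined
We know it is not the case that the transaction will be declined.
By disjunctive syllogism, the other disjunct must be true.

The account has sufficient funds


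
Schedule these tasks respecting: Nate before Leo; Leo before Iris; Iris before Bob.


Constraints: Nate before Leo; Leo before Iris; Iris before Bob
Method: repeatedly schedule the remaining task that has no remaining task required before it.
  Step 1: remaining {Leo, Bob, Iris, Nate}; every task except Nate still has a predecessor pending → schedule Nate.
  Step 2: remaining {Leo, Bob, Iris}; every task except Leo still has a predecessor pending → schedule Leo.
  Step 3: remaining {Bob, Iris}; every task except Iris still has a predecessor pending → schedule Iris.
  Step 4: only Bob remains → schedule Bob.
Resulting order:

Nate → Leo → Iris → Bob


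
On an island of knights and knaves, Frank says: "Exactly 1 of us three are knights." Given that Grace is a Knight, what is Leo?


Frank claims exactly 1 knights among Frank, Grace, Leo.
Given: Grace is a Knight.

Case 1: Frank is a Knight (tells truth)
  Then exactly 1 of the three are knights.
  Counting Frank, Grace: 2 knight(s) so far. Need -1 more → impossible.
Case 2: Frank is a Knave (lies)
  Then the count is NOT 1.
  If Leo = Knave, count = 1 = 1 → claim would be true, contradicts lie.
  If Leo = Knight, count = 2 ≠ 1 → lie confirmed ✓

Leo is a Knight.

Knight


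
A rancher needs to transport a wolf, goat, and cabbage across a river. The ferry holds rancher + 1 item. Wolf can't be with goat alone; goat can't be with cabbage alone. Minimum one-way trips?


1. rancher+goat → 2. rancher ← 3. rancher+wolf → 4. rancher+goat ← 5. rancher+cabbage → 6. rancher ← 7. rancher+goat →
Minimum trips = 7

7


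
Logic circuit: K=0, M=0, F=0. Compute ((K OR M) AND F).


K OR M = 0|0 = 0
0 AND 0 = 0

0


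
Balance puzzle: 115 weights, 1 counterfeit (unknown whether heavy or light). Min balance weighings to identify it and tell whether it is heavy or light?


Let n = 115. 230 possibilities (n weights × lighter/heavier); each weighing has 3 outcomes.
Bound for k weighings: say the first weighing puts j weights on each pan. If it tips, the 2j weighed weights remain suspects (each with a known direction) and k-1 weighings give 3^(k-1) outcomes; 3^(k-1) is odd, so 2j ≤ 3^(k-1) - 1. If it balances, the n - 2j unweighed weights remain with direction unknown: 2(n - 2j) ≤ 3^(k-1) - 1 by the same parity argument. Adding, n ≤ (3^(k-1) - 1) + (3^(k-1) - 1)/2 = (3^k - 3)/2, and the classical three-group strategy achieves this (3 weights in 2 weighings, 12 in 3, 39 in 4, 120 in 5).
So we need the smallest k with (3^k - 3)/2 ≥ 115.
k = 4: (3^4 - 3)/2 = 39 < 115 ✗
k = 5: (3^5 - 3)/2 = 120 ≥ 115 ✓

5


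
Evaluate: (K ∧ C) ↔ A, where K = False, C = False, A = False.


K = False, C = False, A = False
Step 1: K ∧ C = False AND False = False
Step 2: (False) ↔ A: true when both sides have same truth value.
Result: False ↔ False = True

True


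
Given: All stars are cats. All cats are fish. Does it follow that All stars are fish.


Premise 1: All stars are cats.
Premise 2: All cats are fish.
Conclusion: All stars are fish.
Barbara syllogism (AAA-1): All A are B, All B are C → All A are C.
Middle term (cats) distributed in premise 2.

Valid


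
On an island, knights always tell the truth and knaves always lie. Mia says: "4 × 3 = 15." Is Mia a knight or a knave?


Statement: "4 × 3 = 15."
Actual: 4 × 3 = 12
Claimed: 15
Statement is FALSE → Mia lies → Knave

Knave


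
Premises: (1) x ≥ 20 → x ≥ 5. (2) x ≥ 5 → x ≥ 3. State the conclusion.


Hypothetical syllogism: P → Q, Q → R ⊢ P → R
Premise 1: x ≥ 20 → x ≥ 5
Premise 2: x ≥ 5 → x ≥ 3
Chain the implications: the middle term (x ≥ 5) links the two.
Conclusion: If x ≥ 20, then x ≥ 3.

If x ≥ 20, then x ≥ 3.


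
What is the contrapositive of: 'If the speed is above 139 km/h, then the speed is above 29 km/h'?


Original: If the speed is above 139 km/h, then the speed is above 29 km/h
Contrapositive: If ¬Q, then ¬P
Negate Q: not (the speed is above 29 km/h)
Negate P: not (the speed is above 139 km/h)

If not (the speed is above 29 km/h), then not (the speed is above 139 km/h).
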